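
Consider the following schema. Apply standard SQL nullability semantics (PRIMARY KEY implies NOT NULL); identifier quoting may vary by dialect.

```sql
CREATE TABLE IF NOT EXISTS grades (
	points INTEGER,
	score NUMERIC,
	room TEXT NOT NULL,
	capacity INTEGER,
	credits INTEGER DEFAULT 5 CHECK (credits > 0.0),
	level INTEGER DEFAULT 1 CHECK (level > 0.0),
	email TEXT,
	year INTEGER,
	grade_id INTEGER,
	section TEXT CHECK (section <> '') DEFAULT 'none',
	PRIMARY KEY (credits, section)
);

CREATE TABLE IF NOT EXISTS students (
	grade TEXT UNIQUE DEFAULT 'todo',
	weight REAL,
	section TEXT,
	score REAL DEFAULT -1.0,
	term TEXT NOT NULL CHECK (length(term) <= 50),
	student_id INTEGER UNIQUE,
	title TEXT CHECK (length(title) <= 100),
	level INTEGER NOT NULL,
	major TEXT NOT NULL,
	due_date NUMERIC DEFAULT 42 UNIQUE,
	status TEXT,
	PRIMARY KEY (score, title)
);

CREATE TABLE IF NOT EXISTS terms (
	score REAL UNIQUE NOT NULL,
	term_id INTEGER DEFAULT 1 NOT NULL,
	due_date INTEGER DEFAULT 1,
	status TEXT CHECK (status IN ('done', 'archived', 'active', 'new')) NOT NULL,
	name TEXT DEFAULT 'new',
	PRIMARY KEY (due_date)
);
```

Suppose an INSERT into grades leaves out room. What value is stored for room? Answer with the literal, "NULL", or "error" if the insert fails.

room has no DEFAULT clause.
Omitting it would insert NULL, but it is declared NOT NULL, so the INSERT fails.

error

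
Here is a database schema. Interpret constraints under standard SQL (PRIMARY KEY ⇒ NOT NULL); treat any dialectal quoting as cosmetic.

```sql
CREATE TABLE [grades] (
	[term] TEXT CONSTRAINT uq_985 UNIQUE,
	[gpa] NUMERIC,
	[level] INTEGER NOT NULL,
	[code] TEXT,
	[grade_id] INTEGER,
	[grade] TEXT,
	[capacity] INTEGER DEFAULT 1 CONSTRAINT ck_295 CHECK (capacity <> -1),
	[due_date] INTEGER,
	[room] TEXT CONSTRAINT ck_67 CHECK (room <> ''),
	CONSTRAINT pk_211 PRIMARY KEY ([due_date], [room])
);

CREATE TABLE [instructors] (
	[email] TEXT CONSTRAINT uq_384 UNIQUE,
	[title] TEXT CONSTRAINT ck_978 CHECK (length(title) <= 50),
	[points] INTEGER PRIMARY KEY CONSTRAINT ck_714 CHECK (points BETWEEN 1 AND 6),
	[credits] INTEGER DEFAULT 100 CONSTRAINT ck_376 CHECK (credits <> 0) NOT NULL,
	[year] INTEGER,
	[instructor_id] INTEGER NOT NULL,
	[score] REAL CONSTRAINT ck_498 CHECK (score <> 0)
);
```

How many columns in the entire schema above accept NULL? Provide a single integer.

10

grades: 6 nullable (term, gpa, code, grade_id, grade, capacity — PK (due_date, room) and explicit NOT NULL columns excluded).
instructors: 4 nullable (email, title, year, score — PK (points) and explicit NOT NULL columns excluded).
Total: 6 + 4 = 10.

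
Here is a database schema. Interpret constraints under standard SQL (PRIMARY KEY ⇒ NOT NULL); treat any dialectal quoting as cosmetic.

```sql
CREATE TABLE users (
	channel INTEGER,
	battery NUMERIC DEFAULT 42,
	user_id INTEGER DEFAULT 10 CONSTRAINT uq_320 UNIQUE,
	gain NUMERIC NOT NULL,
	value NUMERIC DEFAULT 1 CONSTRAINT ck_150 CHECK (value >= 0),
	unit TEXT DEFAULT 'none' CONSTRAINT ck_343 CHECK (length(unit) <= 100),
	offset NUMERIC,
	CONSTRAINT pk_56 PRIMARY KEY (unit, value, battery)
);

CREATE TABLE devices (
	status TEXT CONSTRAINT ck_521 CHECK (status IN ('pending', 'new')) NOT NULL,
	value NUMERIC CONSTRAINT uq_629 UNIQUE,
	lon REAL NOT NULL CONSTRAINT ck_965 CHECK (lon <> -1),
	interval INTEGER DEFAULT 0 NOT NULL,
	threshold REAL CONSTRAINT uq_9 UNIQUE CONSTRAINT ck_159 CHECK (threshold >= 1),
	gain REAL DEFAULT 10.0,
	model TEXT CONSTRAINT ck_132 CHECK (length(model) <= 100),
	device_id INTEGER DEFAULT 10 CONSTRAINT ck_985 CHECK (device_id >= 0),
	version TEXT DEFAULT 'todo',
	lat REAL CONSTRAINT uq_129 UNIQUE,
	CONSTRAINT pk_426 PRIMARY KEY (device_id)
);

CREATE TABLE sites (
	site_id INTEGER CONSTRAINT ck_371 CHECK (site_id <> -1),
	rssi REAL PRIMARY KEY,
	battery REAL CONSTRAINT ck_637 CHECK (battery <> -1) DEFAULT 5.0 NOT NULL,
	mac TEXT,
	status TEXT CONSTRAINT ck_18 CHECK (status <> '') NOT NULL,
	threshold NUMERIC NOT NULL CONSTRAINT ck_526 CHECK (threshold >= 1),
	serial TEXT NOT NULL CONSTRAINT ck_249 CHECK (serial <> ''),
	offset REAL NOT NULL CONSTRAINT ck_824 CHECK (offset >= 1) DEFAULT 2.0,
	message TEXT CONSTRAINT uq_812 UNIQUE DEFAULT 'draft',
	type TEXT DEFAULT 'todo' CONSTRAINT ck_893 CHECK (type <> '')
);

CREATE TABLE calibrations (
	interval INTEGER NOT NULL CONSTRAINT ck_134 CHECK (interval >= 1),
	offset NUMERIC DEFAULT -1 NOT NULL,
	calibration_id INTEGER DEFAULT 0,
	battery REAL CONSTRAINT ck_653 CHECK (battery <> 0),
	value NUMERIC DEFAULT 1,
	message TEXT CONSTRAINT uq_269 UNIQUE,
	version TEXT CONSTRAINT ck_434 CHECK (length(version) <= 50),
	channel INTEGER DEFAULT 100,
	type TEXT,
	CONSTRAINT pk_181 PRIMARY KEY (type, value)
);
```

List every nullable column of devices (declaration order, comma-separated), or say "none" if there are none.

value, threshold, gain, model, version, lat

- status: declared NOT NULL → not nullable.
- value: UNIQUE does not imply NOT NULL → nullable.
- lon: declared NOT NULL → not nullable.
- interval: declared NOT NULL → not nullable.
- threshold: CHECK does not forbid NULL (a CHECK constraint passes when its expression is NULL) → nullable.
- gain: DEFAULT only fills an omitted column; an explicit NULL is still allowed → nullable.
- model: CHECK does not forbid NULL (a CHECK constraint passes when its expression is NULL) → nullable.
- device_id: part of the PRIMARY KEY, which implies NOT NULL → not nullable.
- version: DEFAULT only fills an omitted column; an explicit NULL is still allowed → nullable.
- lat: UNIQUE does not imply NOT NULL → nullable.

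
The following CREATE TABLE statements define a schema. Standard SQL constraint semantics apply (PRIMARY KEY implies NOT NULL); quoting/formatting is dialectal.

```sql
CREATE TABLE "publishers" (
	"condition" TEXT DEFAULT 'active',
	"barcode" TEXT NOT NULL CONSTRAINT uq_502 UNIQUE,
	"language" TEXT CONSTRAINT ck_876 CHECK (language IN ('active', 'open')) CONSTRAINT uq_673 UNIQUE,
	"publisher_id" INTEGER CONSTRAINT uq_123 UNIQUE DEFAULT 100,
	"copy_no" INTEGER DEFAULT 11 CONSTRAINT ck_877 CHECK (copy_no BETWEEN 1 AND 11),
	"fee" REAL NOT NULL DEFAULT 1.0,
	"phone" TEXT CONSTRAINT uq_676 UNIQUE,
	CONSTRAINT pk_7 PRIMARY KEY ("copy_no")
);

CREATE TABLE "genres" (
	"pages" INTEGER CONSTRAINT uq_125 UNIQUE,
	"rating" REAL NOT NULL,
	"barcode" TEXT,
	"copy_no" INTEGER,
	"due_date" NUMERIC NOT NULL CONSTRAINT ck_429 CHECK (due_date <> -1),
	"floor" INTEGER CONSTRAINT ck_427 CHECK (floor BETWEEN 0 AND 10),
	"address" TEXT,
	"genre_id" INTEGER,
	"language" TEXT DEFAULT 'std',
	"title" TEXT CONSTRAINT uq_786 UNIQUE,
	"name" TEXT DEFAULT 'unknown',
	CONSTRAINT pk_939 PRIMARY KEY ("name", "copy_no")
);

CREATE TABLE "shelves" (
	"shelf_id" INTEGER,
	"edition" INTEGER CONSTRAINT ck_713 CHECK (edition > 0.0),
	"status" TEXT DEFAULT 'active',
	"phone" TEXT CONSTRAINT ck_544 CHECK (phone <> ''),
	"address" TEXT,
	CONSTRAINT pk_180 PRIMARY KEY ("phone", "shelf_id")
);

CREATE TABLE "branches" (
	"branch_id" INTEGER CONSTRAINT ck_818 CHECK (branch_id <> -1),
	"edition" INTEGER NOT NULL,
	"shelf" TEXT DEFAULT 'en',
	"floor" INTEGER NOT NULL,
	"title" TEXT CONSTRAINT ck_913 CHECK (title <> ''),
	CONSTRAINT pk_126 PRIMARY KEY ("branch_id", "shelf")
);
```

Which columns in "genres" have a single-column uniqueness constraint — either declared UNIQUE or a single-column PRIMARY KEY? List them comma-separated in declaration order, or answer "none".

- pages: declared UNIQUE → unique.
- rating: no UNIQUE or single-column PK constraint.
- barcode: no UNIQUE or single-column PK constraint.
- copy_no: part of a composite PRIMARY KEY — only the tuple is unique, not this column on its own.
- due_date: no UNIQUE or single-column PK constraint.
- floor: no UNIQUE or single-column PK constraint.
- address: no UNIQUE or single-column PK constraint.
- genre_id: no UNIQUE or single-column PK constraint.
- language: no UNIQUE or single-column PK constraint.
- title: declared UNIQUE → unique.
- name: part of a composite PRIMARY KEY — only the tuple is unique, not this column on its own.

pages, title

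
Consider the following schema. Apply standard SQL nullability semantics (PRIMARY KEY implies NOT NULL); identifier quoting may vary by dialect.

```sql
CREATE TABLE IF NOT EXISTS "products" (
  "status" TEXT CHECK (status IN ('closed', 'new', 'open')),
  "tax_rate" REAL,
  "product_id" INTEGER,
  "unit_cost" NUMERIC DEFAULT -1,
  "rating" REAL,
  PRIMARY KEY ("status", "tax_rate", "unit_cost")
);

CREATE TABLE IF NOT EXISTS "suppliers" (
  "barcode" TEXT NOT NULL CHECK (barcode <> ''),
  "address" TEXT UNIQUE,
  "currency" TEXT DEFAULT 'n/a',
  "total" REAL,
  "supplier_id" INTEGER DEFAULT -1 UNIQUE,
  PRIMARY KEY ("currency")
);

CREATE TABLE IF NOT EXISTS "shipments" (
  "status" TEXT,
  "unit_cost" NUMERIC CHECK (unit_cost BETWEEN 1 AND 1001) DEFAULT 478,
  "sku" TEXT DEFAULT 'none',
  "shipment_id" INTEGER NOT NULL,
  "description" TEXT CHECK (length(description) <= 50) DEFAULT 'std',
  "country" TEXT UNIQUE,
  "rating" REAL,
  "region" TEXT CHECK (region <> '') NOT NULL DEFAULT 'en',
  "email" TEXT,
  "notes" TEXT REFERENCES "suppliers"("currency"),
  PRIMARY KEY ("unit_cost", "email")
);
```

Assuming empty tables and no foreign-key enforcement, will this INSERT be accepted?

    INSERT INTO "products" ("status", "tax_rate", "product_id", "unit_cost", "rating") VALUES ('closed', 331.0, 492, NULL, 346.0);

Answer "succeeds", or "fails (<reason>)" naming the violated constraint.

unit_cost is explicitly set to NULL, but unit_cost is part of the PRIMARY KEY (implied NOT NULL).

fails (NOT NULL on unit_cost)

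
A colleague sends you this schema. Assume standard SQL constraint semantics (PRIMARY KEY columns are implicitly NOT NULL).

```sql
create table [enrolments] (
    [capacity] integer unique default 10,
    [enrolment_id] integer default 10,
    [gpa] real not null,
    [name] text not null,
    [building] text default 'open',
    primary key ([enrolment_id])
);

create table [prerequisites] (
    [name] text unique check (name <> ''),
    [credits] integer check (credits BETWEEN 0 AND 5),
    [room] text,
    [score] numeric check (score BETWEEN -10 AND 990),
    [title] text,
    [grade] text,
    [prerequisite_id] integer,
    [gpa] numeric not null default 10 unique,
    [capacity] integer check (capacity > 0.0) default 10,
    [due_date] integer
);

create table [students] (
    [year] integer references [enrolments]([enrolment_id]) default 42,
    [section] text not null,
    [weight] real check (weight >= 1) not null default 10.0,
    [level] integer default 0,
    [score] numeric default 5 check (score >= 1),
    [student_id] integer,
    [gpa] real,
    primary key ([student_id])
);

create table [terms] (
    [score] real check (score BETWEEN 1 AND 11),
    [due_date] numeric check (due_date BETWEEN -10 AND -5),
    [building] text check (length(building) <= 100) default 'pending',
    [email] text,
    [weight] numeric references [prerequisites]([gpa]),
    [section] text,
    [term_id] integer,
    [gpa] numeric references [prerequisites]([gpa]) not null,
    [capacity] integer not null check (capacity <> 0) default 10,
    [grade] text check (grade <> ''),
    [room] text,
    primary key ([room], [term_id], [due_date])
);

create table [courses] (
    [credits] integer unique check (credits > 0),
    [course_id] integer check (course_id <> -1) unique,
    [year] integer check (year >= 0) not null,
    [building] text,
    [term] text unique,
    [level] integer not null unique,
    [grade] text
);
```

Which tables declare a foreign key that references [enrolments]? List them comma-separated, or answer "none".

- students.year references enrolments(enrolment_id).

students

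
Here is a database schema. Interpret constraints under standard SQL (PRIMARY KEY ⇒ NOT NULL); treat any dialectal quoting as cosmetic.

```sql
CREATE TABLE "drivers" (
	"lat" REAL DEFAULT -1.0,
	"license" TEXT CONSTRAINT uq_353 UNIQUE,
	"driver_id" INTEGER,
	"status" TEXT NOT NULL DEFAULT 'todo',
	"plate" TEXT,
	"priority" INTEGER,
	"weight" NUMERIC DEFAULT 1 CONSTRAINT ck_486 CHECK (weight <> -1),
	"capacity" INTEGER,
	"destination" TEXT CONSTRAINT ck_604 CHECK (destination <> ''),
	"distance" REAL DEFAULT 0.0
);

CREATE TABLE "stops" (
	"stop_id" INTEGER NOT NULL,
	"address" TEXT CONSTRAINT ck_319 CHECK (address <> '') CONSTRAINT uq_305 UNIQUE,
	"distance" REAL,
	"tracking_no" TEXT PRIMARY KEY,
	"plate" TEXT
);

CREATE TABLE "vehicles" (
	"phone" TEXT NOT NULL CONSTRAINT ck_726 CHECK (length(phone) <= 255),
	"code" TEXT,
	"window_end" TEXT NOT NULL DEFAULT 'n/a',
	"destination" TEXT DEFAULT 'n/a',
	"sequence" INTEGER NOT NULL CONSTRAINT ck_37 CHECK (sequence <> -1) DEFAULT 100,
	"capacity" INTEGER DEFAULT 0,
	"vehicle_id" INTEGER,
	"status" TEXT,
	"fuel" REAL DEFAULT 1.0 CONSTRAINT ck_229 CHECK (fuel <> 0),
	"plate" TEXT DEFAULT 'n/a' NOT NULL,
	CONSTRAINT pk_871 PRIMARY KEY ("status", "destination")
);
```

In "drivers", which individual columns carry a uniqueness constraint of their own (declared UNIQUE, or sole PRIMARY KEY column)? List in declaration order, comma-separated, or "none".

license

- lat: no UNIQUE or single-column PK constraint.
- license: declared UNIQUE → unique.
- driver_id: no UNIQUE or single-column PK constraint.
- status: no UNIQUE or single-column PK constraint.
- plate: no UNIQUE or single-column PK constraint.
- priority: no UNIQUE or single-column PK constraint.
- weight: no UNIQUE or single-column PK constraint.
- capacity: no UNIQUE or single-column PK constraint.
- destination: no UNIQUE or single-column PK constraint.
- distance: no UNIQUE or single-column PK constraint.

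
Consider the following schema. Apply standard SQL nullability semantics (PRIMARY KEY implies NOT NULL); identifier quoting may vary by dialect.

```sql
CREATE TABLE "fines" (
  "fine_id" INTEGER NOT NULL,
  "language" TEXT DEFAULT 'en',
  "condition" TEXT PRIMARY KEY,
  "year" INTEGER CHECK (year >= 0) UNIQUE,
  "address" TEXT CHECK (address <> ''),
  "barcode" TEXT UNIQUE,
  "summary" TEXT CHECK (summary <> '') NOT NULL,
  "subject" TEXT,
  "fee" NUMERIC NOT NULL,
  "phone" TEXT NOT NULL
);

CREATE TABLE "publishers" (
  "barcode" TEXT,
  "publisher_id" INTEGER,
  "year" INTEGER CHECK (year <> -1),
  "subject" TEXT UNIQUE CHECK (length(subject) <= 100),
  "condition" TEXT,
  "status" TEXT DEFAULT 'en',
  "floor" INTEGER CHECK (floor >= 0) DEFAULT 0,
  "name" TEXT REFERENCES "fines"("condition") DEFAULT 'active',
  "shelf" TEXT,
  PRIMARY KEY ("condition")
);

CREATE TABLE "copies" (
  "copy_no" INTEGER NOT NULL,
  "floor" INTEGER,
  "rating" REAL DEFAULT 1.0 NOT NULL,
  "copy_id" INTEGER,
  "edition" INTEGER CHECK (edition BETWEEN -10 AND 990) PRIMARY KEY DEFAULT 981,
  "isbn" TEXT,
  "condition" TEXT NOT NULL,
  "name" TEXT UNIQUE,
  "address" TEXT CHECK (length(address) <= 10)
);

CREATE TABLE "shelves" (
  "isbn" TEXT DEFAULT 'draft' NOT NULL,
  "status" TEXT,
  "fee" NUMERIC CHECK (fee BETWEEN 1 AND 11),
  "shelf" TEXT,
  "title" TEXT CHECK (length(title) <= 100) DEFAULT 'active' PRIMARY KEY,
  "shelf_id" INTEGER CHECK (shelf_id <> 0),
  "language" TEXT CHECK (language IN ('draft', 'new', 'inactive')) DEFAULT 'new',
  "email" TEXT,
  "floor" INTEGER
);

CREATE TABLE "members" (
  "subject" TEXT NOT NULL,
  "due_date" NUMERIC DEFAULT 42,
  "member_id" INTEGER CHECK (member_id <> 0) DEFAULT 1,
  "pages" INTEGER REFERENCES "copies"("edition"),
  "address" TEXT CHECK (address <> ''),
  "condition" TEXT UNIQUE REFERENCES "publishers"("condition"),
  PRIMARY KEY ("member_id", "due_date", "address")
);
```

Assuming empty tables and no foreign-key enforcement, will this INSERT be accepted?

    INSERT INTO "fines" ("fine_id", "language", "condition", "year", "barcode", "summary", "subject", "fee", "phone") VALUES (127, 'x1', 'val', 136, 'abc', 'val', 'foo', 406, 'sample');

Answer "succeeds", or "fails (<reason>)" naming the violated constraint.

succeeds

NOT NULL columns: condition is supplied; fee is supplied; fine_id is supplied; phone is supplied; summary is supplied.
CHECK constraints: 136 satisfies (year >= 0); 'val' satisfies (summary <> '').
No constraint is violated.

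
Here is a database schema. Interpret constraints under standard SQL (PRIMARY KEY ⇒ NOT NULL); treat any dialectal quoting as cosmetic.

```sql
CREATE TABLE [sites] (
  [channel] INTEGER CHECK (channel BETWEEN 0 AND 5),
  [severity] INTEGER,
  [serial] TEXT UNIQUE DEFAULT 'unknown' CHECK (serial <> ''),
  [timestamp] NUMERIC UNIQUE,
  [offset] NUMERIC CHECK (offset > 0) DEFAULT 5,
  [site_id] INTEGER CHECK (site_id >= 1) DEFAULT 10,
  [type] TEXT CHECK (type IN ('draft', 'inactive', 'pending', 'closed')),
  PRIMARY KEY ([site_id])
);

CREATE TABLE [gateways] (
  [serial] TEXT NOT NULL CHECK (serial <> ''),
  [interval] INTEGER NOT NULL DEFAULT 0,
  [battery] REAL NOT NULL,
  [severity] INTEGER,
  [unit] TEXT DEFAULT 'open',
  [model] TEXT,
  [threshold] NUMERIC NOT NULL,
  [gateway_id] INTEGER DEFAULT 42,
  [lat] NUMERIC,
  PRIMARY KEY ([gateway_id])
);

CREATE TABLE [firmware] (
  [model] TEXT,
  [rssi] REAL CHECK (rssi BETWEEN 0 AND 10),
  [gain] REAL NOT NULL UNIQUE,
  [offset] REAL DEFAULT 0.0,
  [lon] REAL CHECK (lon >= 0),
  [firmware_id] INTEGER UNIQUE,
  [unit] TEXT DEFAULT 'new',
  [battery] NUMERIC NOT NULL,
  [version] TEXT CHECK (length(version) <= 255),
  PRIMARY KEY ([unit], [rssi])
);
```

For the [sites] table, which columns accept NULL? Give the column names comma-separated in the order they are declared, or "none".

channel, severity, serial, timestamp, offset, type

- channel: CHECK does not forbid NULL (a CHECK constraint passes when its expression is NULL) → nullable.
- severity: no NOT NULL constraint applies → nullable.
- serial: CHECK does not forbid NULL (a CHECK constraint passes when its expression is NULL) → nullable.
- timestamp: UNIQUE does not imply NOT NULL → nullable.
- offset: CHECK does not forbid NULL (a CHECK constraint passes when its expression is NULL) → nullable.
- site_id: part of the PRIMARY KEY, which implies NOT NULL → not nullable.
- type: CHECK does not forbid NULL (a CHECK constraint passes when its expression is NULL) → nullable.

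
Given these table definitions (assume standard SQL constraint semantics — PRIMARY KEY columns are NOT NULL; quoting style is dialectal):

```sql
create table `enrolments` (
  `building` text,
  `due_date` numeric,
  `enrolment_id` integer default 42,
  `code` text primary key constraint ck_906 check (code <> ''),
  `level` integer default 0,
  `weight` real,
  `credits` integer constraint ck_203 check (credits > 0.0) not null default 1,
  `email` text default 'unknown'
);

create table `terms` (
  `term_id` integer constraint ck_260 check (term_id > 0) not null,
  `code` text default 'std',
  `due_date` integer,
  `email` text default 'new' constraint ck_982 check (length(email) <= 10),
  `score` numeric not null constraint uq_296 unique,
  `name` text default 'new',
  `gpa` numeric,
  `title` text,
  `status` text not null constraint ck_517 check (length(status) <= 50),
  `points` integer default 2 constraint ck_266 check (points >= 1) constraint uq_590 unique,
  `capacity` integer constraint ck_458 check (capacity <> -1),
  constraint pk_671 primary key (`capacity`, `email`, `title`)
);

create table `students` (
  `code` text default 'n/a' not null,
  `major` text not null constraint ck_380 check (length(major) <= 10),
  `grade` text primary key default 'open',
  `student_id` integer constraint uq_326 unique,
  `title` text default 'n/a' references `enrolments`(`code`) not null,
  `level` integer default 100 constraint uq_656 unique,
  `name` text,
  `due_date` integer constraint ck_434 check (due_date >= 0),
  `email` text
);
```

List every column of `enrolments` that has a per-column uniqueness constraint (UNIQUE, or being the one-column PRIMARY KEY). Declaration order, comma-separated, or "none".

code

- building: no UNIQUE or single-column PK constraint.
- due_date: no UNIQUE or single-column PK constraint.
- enrolment_id: no UNIQUE or single-column PK constraint.
- code: single-column PRIMARY KEY → unique.
- level: no UNIQUE or single-column PK constraint.
- weight: no UNIQUE or single-column PK constraint.
- credits: no UNIQUE or single-column PK constraint.
- email: no UNIQUE or single-column PK constraint.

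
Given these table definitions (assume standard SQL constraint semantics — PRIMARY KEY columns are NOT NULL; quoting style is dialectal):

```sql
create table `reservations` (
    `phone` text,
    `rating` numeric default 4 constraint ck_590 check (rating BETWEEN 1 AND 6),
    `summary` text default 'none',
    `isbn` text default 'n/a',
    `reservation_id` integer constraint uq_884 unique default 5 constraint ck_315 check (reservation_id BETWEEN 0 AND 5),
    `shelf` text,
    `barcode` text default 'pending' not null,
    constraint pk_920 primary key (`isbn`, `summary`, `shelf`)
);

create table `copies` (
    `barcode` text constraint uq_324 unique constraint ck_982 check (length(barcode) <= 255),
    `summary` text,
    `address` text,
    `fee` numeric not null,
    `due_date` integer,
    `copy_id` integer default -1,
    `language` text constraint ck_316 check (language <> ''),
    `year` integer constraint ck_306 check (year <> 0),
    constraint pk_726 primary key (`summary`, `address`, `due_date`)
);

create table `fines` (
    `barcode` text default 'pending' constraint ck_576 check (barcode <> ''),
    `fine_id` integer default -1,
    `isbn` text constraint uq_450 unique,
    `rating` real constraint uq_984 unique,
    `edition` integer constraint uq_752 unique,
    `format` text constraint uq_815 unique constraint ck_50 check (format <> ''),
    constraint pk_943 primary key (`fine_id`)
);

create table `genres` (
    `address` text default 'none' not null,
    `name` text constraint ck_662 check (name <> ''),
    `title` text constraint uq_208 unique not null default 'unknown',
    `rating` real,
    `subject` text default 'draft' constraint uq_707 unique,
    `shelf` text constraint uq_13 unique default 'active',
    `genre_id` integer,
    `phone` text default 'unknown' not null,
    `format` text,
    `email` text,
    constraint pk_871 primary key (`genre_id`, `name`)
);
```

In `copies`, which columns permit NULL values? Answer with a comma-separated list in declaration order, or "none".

barcode, copy_id, language, year

- barcode: CHECK does not forbid NULL (a CHECK constraint passes when its expression is NULL) → nullable.
- summary: part of the PRIMARY KEY, which implies NOT NULL → not nullable.
- address: part of the PRIMARY KEY, which implies NOT NULL → not nullable.
- fee: declared NOT NULL → not nullable.
- due_date: part of the PRIMARY KEY, which implies NOT NULL → not nullable.
- copy_id: DEFAULT only fills an omitted column; an explicit NULL is still allowed → nullable.
- language: CHECK does not forbid NULL (a CHECK constraint passes when its expression is NULL) → nullable.
- year: CHECK does not forbid NULL (a CHECK constraint passes when its expression is NULL) → nullable.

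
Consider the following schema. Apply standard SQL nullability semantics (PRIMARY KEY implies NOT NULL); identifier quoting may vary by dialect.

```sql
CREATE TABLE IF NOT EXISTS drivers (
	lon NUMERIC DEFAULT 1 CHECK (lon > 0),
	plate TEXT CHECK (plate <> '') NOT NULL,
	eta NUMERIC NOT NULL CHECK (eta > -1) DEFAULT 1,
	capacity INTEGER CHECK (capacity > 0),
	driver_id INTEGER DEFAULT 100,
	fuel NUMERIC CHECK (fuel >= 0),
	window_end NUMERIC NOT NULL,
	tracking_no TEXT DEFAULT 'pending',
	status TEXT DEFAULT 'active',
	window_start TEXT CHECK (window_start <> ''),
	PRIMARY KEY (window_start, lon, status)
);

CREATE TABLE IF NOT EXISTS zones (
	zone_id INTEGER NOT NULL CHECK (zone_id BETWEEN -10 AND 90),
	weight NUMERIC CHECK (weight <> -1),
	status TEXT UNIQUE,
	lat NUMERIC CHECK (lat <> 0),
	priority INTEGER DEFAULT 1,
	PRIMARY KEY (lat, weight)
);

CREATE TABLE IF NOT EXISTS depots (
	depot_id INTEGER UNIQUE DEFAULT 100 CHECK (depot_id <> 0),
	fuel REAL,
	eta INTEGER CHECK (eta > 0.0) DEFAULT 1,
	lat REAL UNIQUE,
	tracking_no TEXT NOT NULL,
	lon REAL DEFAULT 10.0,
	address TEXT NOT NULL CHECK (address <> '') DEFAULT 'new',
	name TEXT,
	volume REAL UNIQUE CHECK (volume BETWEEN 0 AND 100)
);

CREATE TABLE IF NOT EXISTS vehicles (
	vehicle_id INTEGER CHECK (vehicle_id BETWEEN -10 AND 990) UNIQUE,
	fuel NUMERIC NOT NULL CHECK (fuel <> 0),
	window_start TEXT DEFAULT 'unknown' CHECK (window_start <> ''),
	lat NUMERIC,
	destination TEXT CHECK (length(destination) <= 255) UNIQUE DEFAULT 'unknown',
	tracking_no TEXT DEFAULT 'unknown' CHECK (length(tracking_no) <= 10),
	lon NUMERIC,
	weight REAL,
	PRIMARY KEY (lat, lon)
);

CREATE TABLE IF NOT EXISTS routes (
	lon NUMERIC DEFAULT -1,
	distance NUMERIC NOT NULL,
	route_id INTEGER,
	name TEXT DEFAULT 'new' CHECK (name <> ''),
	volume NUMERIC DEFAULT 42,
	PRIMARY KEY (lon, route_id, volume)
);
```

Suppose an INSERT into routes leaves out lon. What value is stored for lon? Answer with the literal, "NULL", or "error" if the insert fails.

-1

lon has an explicit DEFAULT -1.
When the column is omitted from an INSERT, that default is used.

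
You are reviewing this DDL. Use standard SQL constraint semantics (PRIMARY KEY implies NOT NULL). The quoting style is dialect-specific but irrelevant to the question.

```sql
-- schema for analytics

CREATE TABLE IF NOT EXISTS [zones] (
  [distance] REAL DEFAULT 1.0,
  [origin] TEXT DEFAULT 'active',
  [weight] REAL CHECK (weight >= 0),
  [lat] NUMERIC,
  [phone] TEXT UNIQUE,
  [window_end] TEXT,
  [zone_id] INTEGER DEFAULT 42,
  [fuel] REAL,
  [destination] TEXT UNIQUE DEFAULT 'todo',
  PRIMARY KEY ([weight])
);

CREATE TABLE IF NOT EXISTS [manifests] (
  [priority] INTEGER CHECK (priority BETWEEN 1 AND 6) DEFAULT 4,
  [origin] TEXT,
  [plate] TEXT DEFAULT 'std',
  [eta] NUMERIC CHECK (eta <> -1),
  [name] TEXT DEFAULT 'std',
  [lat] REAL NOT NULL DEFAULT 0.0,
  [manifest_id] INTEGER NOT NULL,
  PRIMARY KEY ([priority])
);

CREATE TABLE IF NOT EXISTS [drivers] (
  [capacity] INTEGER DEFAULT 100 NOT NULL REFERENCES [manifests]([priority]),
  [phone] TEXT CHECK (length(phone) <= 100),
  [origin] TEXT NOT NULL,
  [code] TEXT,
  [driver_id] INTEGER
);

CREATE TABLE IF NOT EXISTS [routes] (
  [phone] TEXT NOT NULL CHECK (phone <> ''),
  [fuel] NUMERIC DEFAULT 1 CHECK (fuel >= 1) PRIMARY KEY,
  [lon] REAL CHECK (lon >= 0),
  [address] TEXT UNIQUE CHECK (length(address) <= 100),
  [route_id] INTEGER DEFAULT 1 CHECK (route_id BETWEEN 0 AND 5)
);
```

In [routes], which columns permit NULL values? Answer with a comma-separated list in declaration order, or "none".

- phone: declared NOT NULL → not nullable.
- fuel: part of the PRIMARY KEY, which implies NOT NULL → not nullable.
- lon: CHECK does not forbid NULL (a CHECK constraint passes when its expression is NULL) → nullable.
- address: CHECK does not forbid NULL (a CHECK constraint passes when its expression is NULL) → nullable.
- route_id: CHECK does not forbid NULL (a CHECK constraint passes when its expression is NULL) → nullable.

lon, address, route_id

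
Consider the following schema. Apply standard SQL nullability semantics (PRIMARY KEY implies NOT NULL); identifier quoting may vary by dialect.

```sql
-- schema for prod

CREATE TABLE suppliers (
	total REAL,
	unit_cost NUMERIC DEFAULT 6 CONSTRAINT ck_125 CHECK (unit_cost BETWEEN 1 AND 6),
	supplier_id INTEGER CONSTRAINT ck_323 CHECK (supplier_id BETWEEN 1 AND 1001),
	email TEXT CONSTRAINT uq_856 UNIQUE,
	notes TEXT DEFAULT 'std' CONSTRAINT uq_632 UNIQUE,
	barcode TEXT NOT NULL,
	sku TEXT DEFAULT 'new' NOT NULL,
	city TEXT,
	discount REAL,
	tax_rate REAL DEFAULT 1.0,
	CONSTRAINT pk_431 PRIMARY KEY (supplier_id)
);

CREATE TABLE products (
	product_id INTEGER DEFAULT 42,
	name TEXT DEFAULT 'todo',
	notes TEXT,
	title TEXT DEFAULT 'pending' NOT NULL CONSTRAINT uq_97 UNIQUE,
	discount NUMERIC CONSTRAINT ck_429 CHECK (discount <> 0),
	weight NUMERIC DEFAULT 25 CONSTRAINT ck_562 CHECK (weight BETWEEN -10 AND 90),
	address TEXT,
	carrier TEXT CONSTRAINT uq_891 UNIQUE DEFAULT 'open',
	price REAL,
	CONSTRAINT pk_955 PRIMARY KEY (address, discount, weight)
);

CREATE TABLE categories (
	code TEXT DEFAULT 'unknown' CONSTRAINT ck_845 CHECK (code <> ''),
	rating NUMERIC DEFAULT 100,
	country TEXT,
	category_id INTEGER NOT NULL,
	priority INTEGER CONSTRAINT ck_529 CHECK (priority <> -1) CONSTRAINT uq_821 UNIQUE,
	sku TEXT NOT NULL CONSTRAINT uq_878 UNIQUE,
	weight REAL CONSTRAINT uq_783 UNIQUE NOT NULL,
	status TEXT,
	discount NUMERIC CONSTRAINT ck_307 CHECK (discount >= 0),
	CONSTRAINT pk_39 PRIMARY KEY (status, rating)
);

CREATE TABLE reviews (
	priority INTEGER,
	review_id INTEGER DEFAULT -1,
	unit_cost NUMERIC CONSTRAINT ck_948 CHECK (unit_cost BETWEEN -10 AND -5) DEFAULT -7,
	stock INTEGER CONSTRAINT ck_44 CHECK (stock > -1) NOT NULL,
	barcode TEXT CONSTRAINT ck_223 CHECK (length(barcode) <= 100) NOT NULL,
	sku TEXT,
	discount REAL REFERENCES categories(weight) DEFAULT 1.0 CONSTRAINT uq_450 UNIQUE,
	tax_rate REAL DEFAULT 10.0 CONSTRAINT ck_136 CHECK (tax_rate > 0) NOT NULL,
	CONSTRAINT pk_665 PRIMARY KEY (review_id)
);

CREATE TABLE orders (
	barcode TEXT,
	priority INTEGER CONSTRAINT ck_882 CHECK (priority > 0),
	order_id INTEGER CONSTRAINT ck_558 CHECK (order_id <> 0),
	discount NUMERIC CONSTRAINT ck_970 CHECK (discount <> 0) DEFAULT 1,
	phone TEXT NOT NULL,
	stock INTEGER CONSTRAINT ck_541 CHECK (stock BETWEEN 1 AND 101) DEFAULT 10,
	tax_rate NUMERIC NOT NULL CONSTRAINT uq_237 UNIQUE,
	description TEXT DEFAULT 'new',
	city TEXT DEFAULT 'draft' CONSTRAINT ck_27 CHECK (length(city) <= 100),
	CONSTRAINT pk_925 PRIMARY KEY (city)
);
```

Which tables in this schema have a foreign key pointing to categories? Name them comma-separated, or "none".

- reviews.discount references categories(weight).

reviews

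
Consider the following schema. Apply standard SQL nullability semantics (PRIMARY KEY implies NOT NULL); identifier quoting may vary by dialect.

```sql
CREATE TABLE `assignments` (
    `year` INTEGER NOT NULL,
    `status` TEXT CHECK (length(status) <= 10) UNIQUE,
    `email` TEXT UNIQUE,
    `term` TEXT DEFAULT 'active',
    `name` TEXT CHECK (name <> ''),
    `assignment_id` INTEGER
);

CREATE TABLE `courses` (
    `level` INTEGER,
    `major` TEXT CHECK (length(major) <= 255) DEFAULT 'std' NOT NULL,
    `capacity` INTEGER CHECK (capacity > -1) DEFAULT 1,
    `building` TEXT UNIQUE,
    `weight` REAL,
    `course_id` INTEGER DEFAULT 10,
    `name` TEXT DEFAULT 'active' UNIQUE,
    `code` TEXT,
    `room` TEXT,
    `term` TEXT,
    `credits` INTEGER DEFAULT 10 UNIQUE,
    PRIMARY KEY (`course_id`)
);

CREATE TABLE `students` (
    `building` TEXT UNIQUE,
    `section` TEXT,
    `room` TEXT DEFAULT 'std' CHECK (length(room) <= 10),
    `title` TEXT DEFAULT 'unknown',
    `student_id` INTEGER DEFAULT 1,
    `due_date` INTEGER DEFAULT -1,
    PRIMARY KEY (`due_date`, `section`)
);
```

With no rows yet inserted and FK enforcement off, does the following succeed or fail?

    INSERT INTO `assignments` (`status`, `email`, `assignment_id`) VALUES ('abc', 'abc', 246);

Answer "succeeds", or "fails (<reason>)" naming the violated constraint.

fails (NOT NULL on year)

year is omitted from the column list and has no DEFAULT, so it would receive NULL.
But year is declared NOT NULL.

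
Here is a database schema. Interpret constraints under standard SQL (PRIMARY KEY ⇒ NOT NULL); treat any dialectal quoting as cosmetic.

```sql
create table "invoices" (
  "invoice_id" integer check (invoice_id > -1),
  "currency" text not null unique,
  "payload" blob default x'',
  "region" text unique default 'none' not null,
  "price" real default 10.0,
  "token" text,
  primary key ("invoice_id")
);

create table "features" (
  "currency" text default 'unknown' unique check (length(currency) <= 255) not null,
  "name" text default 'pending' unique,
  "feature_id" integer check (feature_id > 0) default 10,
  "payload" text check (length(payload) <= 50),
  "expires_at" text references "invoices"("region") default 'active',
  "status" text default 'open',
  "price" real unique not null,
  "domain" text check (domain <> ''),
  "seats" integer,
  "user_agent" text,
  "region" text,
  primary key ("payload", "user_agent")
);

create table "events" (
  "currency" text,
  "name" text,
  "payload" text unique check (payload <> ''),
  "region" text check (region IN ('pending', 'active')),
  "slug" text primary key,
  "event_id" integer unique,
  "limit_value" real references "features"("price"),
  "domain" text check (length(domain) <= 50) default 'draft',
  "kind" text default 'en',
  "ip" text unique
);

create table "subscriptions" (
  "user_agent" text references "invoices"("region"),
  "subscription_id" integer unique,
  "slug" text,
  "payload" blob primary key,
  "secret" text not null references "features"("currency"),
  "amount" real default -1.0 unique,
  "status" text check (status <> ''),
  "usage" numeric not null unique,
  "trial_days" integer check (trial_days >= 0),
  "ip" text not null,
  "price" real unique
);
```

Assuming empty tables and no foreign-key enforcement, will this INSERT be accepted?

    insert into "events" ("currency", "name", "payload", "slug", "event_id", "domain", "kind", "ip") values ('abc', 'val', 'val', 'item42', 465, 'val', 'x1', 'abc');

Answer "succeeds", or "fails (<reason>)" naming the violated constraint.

succeeds

NOT NULL columns: slug is supplied.
CHECK constraints: 'val' satisfies (payload <> ''); 'val' satisfies (length(domain) <= 50).
No constraint is violated.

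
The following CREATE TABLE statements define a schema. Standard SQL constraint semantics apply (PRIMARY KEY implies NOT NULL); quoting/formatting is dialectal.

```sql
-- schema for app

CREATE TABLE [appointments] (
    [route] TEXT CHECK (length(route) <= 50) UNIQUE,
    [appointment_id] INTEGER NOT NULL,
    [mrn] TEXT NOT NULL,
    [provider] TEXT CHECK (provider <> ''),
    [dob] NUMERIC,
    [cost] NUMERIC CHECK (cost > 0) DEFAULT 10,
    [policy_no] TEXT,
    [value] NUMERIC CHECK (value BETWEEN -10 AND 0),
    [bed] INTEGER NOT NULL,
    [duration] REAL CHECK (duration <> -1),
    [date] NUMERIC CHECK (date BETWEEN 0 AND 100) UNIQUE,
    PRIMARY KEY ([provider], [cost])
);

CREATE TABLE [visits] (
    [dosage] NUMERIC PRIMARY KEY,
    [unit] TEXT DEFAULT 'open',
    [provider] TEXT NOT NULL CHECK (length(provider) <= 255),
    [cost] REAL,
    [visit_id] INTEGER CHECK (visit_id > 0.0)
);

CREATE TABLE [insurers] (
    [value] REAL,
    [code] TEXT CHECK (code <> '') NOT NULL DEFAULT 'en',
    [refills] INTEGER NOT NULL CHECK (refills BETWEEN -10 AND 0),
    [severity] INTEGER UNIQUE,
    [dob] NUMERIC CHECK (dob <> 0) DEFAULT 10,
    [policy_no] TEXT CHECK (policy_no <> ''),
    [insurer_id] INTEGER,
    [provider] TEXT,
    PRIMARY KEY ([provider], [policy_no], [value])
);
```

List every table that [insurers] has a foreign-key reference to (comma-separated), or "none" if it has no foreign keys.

No column in insurers has a REFERENCES clause.

none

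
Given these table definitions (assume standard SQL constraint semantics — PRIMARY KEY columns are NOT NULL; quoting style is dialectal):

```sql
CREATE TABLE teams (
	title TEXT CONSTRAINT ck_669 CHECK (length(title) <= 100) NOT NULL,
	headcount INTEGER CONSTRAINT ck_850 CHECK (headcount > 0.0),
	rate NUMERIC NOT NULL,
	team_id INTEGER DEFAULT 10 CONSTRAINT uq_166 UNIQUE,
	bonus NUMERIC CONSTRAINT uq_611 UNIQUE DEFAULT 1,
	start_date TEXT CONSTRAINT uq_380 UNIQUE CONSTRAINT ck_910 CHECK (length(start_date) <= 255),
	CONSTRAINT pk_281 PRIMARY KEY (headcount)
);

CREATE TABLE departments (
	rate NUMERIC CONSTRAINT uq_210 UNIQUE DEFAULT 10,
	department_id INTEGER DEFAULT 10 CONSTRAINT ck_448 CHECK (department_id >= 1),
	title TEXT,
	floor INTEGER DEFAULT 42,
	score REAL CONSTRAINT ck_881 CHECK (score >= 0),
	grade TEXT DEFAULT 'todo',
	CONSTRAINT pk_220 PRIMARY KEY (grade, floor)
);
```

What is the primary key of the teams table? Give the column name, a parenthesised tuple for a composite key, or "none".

headcount is declared PRIMARY KEY as a table-level PRIMARY KEY clause.

headcount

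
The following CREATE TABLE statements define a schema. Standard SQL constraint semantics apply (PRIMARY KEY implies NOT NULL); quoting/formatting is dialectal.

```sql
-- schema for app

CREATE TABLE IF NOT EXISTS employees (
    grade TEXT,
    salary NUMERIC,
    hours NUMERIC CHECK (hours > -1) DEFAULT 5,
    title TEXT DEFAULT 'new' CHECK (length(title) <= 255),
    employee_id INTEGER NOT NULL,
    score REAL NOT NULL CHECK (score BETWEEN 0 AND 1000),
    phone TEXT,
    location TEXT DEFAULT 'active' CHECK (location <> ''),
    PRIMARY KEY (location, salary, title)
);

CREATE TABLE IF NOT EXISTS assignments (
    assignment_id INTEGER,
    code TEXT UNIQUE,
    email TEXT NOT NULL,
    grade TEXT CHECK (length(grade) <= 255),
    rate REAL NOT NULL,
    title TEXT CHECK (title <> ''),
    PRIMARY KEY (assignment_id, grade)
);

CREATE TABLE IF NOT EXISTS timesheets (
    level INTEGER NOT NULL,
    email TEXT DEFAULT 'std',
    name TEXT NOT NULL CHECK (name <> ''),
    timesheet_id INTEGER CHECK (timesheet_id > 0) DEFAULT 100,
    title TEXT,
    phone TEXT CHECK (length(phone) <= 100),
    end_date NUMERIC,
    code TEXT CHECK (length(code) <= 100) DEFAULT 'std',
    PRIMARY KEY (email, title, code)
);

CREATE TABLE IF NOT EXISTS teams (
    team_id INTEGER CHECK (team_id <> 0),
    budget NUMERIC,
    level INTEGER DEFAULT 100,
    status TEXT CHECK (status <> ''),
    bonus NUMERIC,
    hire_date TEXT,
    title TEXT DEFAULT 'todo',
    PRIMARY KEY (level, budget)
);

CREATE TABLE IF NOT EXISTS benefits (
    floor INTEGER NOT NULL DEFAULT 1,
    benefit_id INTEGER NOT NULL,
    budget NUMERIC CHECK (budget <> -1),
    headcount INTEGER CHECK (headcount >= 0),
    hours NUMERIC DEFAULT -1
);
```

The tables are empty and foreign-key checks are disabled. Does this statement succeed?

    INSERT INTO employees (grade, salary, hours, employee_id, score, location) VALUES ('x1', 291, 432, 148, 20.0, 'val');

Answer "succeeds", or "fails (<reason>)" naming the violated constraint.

NOT NULL columns: employee_id is supplied; location is supplied; salary is supplied; score is supplied; title defaults to 'new'.
CHECK constraints: 432 satisfies (hours > -1); 20.0 satisfies (score BETWEEN 0 AND 1000); 'val' satisfies (location <> '').
No constraint is violated.

succeeds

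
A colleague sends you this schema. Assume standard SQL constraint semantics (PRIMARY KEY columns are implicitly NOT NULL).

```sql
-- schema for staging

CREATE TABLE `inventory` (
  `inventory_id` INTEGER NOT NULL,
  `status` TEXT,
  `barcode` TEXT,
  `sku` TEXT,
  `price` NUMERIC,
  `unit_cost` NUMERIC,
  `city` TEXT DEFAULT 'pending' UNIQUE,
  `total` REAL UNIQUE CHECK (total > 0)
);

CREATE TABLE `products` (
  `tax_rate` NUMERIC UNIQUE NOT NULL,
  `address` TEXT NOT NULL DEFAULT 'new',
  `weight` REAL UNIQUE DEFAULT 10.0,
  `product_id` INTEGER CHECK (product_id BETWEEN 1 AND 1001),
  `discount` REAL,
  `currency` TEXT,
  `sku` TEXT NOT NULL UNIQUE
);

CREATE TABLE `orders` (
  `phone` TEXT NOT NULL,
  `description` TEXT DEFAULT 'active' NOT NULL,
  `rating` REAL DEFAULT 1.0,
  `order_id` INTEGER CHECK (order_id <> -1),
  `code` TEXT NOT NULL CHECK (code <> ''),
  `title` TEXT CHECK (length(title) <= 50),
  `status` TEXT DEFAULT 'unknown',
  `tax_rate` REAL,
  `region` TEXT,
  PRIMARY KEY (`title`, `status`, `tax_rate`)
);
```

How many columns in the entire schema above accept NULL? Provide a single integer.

14

inventory: 7 nullable (status, barcode, sku, price, unit_cost, city, total — PK none and explicit NOT NULL columns excluded).
products: 4 nullable (weight, product_id, discount, currency — PK none and explicit NOT NULL columns excluded).
orders: 3 nullable (rating, order_id, region — PK (title, status, tax_rate) and explicit NOT NULL columns excluded).
Total: 7 + 4 + 3 = 14.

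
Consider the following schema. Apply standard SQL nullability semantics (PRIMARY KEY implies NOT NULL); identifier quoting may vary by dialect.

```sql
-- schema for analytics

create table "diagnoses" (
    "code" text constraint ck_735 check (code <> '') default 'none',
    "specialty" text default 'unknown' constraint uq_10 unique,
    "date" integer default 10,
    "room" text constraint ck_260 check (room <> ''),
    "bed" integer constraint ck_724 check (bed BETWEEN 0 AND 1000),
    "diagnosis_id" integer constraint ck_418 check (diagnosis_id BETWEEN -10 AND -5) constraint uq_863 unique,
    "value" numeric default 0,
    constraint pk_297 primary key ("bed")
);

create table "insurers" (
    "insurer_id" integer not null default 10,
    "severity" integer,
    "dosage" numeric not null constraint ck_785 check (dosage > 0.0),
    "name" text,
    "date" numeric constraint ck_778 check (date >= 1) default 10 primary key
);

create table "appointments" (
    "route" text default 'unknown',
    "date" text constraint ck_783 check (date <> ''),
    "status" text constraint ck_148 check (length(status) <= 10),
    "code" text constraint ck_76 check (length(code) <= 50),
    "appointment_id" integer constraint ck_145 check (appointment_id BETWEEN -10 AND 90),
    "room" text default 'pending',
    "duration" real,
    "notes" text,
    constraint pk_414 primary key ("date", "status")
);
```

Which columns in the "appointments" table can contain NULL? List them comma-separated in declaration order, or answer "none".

route, code, appointment_id, room, duration, notes

- route: DEFAULT only fills an omitted column; an explicit NULL is still allowed → nullable.
- date: part of the PRIMARY KEY, which implies NOT NULL → not nullable.
- status: part of the PRIMARY KEY, which implies NOT NULL → not nullable.
- code: CHECK does not forbid NULL (a CHECK constraint passes when its expression is NULL) → nullable.
- appointment_id: CHECK does not forbid NULL (a CHECK constraint passes when its expression is NULL) → nullable.
- room: DEFAULT only fills an omitted column; an explicit NULL is still allowed → nullable.
- duration: no NOT NULL constraint applies → nullable.
- notes: no NOT NULL constraint applies → nullable.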